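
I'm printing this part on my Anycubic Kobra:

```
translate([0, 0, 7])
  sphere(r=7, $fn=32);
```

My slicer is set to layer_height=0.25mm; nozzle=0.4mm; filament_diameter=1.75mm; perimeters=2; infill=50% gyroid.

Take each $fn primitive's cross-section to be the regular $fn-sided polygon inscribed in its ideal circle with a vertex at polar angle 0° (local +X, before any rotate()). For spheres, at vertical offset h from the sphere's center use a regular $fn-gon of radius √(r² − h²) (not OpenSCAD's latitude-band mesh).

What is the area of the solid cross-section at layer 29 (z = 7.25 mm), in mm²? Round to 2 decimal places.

At z = 7.25 mm: the sphere: section is a regular 32-gon, circumradius = √(r²−h²) = √(7²−0.25²) = 6.996 (area = (32/2)·6.996²·sin(360°/32) = 152.76 mm²). Overall, the cross-section is a single solid region. Net area = 152.76 mm².

152.76 mm²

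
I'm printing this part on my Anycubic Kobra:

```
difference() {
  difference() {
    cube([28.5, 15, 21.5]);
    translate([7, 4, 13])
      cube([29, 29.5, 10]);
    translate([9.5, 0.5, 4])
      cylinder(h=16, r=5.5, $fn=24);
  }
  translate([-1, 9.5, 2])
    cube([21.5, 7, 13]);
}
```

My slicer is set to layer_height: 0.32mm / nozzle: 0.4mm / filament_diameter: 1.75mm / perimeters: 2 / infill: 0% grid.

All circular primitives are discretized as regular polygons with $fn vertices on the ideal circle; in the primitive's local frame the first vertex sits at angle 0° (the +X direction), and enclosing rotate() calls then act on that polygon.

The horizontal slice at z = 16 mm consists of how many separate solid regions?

At z = 16 mm: the 28.5×15 cube contributes its full rectangle; the 29×29.5 cube at (7, 4) contributes its full rectangle; the cylinder at (9.5, 0.5): section is a regular 24-gon, circumradius r=5.5; Subtracting the remaining from the first: starting from the 28.5×15 cube, the 29×29.5 cube at (7, 4) partially overlaps it — only the 236.50 mm² overlap (of its 855.50 mm²) is removed, clipping the outline; the r=5.5 cylinder at (9.5, 0.5) partially overlaps it — only the 42.27 mm² overlap (of its 93.95 mm²) is removed, clipping the outline — 2 connected regions; the cube at (-1, 9.5) does not reach this height (z outside [2, 15]); Taking the first minus the rest: none of the subtracted shapes is present at this height, so that combined region is unchanged — 2 connected regions. The result has 2 disconnected regions.

2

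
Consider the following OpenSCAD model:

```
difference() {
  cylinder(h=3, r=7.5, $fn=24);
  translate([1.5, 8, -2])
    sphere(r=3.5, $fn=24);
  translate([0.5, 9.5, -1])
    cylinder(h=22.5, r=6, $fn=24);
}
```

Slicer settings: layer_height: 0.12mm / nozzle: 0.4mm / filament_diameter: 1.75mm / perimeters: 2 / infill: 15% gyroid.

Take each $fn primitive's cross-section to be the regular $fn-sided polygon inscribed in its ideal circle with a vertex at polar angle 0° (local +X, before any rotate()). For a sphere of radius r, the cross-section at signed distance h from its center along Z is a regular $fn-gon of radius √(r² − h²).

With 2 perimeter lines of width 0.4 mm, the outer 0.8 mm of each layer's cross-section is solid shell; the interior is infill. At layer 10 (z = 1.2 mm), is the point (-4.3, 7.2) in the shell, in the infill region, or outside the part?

outside

At z = 1.2 mm: the r=7.5 cylinder gives a regular 24-gon of circumradius 7.5 (constant along its height); the r=3.5 sphere at (1.5, 8) slices to a regular 24-gon of circumradius 1.418 (√(r²−h²) with h=3.2 from center); the r=6 cylinder at (0.5, 9.5) gives a regular 24-gon of circumradius 6 (constant along its height); Subtracting the remaining from the first: starting from the r=7.5 cylinder, the r=3.5 sphere at (1.5, 8) partially overlaps it — only the 1.20 mm² overlap (of its 6.24 mm²) is removed, clipping the outline; the r=6 cylinder at (0.5, 9.5) partially overlaps it — only the 24.07 mm² overlap (of its 111.81 mm²) is removed, clipping the outline — 1 connected region. Overall, the cross-section is a single solid region. The nearest boundary edge runs (-5.30, 5.30)→(-4.34, 6.04); distance from the point to it = 1.16 mm. The point is not inside any of the regions above, so it lies outside the cross-section (1.16 mm from the nearest boundary).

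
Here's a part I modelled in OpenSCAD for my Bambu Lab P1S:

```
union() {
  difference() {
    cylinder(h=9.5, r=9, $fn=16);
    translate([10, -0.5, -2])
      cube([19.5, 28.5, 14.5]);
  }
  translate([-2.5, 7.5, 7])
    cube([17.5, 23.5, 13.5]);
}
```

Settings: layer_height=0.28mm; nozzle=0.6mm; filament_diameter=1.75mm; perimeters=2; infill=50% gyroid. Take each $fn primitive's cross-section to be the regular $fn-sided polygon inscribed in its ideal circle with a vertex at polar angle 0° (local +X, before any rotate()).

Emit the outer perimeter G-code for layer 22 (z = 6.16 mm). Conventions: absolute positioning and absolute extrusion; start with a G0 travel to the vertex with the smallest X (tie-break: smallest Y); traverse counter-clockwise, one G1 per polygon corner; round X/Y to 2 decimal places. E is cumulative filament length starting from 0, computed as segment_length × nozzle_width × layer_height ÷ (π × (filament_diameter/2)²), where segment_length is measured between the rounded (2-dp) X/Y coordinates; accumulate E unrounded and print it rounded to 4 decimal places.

G0 X-9.00 Y0.00 Z6.16
G1 X-8.31 Y-3.44 E0.2451
G1 X-6.36 Y-6.36 E0.4903
G1 X-3.44 Y-8.31 E0.7356
G1 X0.00 Y-9.00 E0.9806
G1 X3.44 Y-8.31 E1.2257
G1 X6.36 Y-6.36 E1.4709
G1 X8.31 Y-3.44 E1.7162
G1 X9.00 Y0.00 E1.9612
G1 X8.31 Y3.44 E2.2063
G1 X6.36 Y6.36 E2.4515
G1 X3.44 Y8.31 E2.6968
G1 X0.00 Y9.00 E2.9418
G1 X-3.44 Y8.31 E3.1869
G1 X-6.36 Y6.36 E3.4321
G1 X-8.31 Y3.44 E3.6774
G1 X-9.00 Y0.00 E3.9224

At z = 6.16 mm: the r=9 cylinder contributes a regular 16-gon of circumradius 9; the cube at (10, -0.5) is present — its section is the full 19.5×28.5 rectangle; Subtracting the remaining from the first: starting from the r=9 cylinder, the 19.5×28.5 cube at (10, -0.5) misses the remaining region (no effect) — 1 connected region; the cube at (-2.5, 7.5) is absent (z outside [7, 20.5]); Merging all regions: only the result so far is present, so the union is just that shape — 1 connected region. The outline is a single polygon with 16 vertices. Extrusion per mm of travel: 0.6 × 0.28 / (π × 0.875²) = 0.069846. Accumulating E over each segment gives final E = 3.9224.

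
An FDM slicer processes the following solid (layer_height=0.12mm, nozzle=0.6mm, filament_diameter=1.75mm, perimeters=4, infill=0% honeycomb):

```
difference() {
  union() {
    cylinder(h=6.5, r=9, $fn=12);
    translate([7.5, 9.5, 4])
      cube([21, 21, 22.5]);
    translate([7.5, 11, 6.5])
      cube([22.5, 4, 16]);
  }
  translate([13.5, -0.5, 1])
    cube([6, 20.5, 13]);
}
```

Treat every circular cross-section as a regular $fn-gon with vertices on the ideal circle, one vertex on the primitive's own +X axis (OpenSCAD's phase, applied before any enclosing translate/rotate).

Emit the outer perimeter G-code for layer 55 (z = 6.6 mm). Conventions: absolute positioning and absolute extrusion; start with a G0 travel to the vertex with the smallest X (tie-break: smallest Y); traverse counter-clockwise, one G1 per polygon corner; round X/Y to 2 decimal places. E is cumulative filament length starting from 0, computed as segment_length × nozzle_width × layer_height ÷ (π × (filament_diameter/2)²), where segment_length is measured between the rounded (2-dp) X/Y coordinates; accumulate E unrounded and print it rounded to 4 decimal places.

At z = 6.6 mm: the cylinder is absent (z outside [0, 6.5]); the cube at (7.5, 9.5) (footprint 21×21) is included at this height; the cube at (7.5, 11) (footprint 22.5×4) is included at this height; Merging all regions: the regions partially overlap (shared area 84.00 mm²), so overlapping operands fuse into one piece — 1 connected region; the cube at (13.5, -0.5) is present — its section is the full 6×20.5 rectangle; Taking the first minus the rest: starting from the result so far, the 6×20.5 cube at (13.5, -0.5) partially overlaps it — only the 63.00 mm² overlap (of its 123.00 mm²) is removed, clipping the outline — 1 connected region. The outline is a single polygon with 12 vertices. Extrusion per mm of travel: 0.6 × 0.12 / (π × 0.875²) = 0.029934. Accumulating E over each segment gives final E = 3.2329.

G0 X7.50 Y9.50 Z6.60
G1 X13.50 Y9.50 E0.1796
G1 X13.50 Y20.00 E0.4939
G1 X19.50 Y20.00 E0.6735
G1 X19.50 Y9.50 E0.9878
G1 X28.50 Y9.50 E1.2572
G1 X28.50 Y11.00 E1.3021
G1 X30.00 Y11.00 E1.3470
G1 X30.00 Y15.00 E1.4668
G1 X28.50 Y15.00 E1.5117
G1 X28.50 Y30.50 E1.9757
G1 X7.50 Y30.50 E2.6043
G1 X7.50 Y9.50 E3.2329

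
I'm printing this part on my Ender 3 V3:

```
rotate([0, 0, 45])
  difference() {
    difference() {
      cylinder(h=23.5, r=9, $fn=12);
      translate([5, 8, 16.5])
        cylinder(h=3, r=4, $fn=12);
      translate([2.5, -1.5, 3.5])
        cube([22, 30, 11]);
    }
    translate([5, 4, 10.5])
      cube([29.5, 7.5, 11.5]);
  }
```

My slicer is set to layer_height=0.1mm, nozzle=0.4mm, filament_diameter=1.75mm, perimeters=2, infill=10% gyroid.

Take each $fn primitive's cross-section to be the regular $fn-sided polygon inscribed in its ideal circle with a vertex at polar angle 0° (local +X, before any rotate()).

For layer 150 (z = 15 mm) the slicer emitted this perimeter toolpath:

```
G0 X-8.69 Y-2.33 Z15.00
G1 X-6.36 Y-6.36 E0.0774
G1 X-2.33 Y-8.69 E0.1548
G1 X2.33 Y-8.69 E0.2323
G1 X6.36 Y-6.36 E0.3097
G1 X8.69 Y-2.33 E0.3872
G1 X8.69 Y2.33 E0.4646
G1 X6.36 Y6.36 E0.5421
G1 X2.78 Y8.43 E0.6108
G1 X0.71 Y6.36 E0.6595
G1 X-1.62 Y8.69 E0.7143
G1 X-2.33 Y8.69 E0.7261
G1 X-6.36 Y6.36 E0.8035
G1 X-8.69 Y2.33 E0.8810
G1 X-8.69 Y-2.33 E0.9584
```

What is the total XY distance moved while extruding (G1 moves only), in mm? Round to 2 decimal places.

Sum the Euclidean lengths of each G1 segment: total = 57.63 mm.

57.63 mm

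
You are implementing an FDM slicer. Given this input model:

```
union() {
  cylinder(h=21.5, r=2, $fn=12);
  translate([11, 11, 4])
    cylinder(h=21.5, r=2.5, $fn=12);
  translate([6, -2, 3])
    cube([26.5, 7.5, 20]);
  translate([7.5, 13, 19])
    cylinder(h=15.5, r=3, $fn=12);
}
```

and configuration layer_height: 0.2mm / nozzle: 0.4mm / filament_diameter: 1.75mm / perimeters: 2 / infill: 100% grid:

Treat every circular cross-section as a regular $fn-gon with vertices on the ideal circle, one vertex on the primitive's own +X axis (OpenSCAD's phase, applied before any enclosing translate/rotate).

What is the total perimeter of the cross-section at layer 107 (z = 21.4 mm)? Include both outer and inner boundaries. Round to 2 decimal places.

At z = 21.4 mm: the cylinder: section is a regular 12-gon, circumradius r=2 (perimeter = 2·12·2.000·sin(180°/12) = 12.42 mm); the cylinder at (11, 11): section is a regular 12-gon, circumradius r=2.5 (perimeter = 2·12·2.500·sin(180°/12) = 15.53 mm); the cube at (6, -2) (footprint 26.5×7.5) is included at this height (perimeter 68.00 mm); the r=3 cylinder at (7.5, 13) gives a regular 12-gon of circumradius 3 (constant along its height) (perimeter = 2·12·3.000·sin(180°/12) = 18.63 mm); Merging all regions: the regions partially overlap (shared area 3.27 mm²), so the edge portions inside another operand are dropped and the merged outline is re-measured after clipping — boundary = 106.82 mm. Overall, the cross-section has 3 separate islands. Total boundary length (outer) = 106.82 mm.

106.82 mm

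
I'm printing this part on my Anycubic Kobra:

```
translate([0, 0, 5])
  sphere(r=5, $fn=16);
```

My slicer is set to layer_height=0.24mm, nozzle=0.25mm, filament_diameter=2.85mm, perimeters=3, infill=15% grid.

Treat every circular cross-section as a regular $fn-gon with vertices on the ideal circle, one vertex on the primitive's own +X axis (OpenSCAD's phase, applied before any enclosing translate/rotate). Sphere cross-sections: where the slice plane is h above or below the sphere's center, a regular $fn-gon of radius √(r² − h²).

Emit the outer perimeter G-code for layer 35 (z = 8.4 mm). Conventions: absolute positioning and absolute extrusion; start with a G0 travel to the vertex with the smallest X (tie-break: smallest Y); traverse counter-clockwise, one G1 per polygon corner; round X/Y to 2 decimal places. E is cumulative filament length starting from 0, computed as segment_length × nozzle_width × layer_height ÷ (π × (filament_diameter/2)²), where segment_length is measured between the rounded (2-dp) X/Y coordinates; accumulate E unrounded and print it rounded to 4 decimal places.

G0 X-3.67 Y0.00 Z8.40
G1 X-3.39 Y-1.40 E0.0134
G1 X-2.59 Y-2.59 E0.0269
G1 X-1.40 Y-3.39 E0.0404
G1 X0.00 Y-3.67 E0.0538
G1 X1.40 Y-3.39 E0.0673
G1 X2.59 Y-2.59 E0.0807
G1 X3.39 Y-1.40 E0.0942
G1 X3.67 Y0.00 E0.1077
G1 X3.39 Y1.40 E0.1211
G1 X2.59 Y2.59 E0.1346
G1 X1.40 Y3.39 E0.1481
G1 X0.00 Y3.67 E0.1615
G1 X-1.40 Y3.39 E0.1749
G1 X-2.59 Y2.59 E0.1884
G1 X-3.39 Y1.40 E0.2019
G1 X-3.67 Y0.00 E0.2153

At z = 8.4 mm: the r=5 sphere contributes a regular 16-gon of circumradius √(5²−3.4²) = 3.666. The outline is a single polygon with 16 vertices. Extrusion per mm of travel: 0.25 × 0.24 / (π × 1.425²) = 0.009405. Accumulating E over each segment gives final E = 0.2153.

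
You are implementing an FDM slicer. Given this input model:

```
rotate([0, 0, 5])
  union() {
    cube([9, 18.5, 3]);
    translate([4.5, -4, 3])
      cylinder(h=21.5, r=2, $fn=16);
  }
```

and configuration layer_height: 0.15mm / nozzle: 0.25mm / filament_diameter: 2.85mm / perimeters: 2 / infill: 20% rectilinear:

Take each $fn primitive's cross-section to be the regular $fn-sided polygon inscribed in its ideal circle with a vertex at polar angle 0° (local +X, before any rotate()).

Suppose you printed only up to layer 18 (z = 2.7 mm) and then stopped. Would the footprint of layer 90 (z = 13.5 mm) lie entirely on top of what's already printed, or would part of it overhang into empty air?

part overhangs

Compare the two slices. At z = 2.7: the cube is present — its section is the full 9×18.5 rectangle (area 166.50 mm²); the cylinder at (4.5, -4) does not reach this height (z outside [3, 24.5]); Merging all regions: only the 9×18.5 cube is present, so the union is just that shape — area = 166.50 mm²; (rotated 5° about Z; rotation is an isometry so areas/perimeters/island counts are preserved). At z = 13.5: the cube is not intersected at this z (z outside [0, 3]); the r=2 cylinder at (4.5, -4) contributes a regular 16-gon of circumradius 2 (area = (16/2)·2.000²·sin(360°/16) = 12.25 mm²); Taking the union: only the r=2 cylinder at (4.5, -4) is present, so the union is just that shape — area = 12.25 mm²; (whole slice rotated 5° about Z — lengths, areas and connectivity unchanged). Checking containment: at z = 13.5 the cross-section extends beyond the z = 2.7 cross-section by about 12.25 mm².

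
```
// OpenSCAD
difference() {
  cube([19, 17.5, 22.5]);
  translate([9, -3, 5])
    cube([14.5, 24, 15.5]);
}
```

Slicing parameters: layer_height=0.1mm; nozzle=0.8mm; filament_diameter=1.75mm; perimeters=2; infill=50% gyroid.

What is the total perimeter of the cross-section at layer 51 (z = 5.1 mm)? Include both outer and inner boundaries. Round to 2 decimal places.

At z = 5.1 mm: the cube is present — its section is the full 19×17.5 rectangle (perimeter 73.00 mm); the cube at (9, -3) (footprint 14.5×24) is included at this height (perimeter 77.00 mm); Taking the first minus the rest: starting from the 19×17.5 cube, the 14.5×24 cube at (9, -3) partially overlaps it — only the 175.00 mm² overlap (of its 348.00 mm²) is removed, clipping the outline — boundary = 53.00 mm. Overall, the cross-section is a single solid region. Total boundary length (outer) = 53.00 mm.

53.00 mm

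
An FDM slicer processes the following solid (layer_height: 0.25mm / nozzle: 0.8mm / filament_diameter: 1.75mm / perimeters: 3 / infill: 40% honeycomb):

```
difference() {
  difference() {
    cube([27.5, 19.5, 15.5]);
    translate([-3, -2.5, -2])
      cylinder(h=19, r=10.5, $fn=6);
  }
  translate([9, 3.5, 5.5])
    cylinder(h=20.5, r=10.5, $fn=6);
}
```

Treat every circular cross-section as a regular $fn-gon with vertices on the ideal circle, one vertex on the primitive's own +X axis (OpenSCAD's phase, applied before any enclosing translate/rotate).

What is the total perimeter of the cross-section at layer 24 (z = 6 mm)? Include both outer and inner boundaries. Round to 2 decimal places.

102.18 mm

At z = 6 mm: the 27.5×19.5 cube contributes its full rectangle (perimeter 94.00 mm); the cylinder at (-3, -2.5): section is a regular 6-gon, circumradius r=10.5 (perimeter = 2·6·10.500·sin(180°/6) = 63.00 mm); Taking the first minus the rest: starting from the 27.5×19.5 cube, the r=10.5 cylinder at (-3, -2.5) partially overlaps it — only the 27.38 mm² overlap (of its 286.44 mm²) is removed, clipping the outline — boundary = 91.21 mm; the cylinder at (9, 3.5): section is a regular 6-gon, circumradius r=10.5 (perimeter = 2·6·10.500·sin(180°/6) = 63.00 mm); Taking the first minus the rest: starting from that combined region, the r=10.5 cylinder at (9, 3.5) partially overlaps it — only the 178.67 mm² overlap (of its 286.44 mm²) is removed, clipping the outline — boundary = 102.18 mm. Overall, the cross-section is a single solid region. Total boundary length (outer) = 102.18 mm.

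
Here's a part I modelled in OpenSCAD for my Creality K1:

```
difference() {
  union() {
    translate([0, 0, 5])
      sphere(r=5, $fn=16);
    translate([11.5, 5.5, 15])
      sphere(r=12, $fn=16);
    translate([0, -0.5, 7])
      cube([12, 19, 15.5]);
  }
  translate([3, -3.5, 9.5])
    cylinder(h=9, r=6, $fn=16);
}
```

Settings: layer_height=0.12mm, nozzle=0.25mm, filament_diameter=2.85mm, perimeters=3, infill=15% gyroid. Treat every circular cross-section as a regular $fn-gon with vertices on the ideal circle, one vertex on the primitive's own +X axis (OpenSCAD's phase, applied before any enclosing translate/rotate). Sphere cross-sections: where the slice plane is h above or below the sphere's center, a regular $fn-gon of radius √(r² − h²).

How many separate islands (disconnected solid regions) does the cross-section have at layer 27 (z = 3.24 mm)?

2

At z = 3.24 mm: the sphere: section is a regular 16-gon, circumradius = √(r²−h²) = √(5²−1.76²) = 4.680; the r=12 sphere at (11.5, 5.5) slices to a regular 16-gon of circumradius 2.388 (√(r²−h²) with h=11.76 from center); the cube at (0, -0.5) is absent (z outside [7, 22.5]); Combining (union): the 2 present regions are separate (no shared area or edge), so areas and boundary lengths simply add and each stays a separate island — 2 connected regions; the cylinder at (3, -3.5) is absent (z outside [9.5, 18.5]); After the difference (first − rest): none of the subtracted shapes is present at this height, so the result so far is unchanged — 2 connected regions. Overall, the cross-section has 2 separate islands. Island count = 2.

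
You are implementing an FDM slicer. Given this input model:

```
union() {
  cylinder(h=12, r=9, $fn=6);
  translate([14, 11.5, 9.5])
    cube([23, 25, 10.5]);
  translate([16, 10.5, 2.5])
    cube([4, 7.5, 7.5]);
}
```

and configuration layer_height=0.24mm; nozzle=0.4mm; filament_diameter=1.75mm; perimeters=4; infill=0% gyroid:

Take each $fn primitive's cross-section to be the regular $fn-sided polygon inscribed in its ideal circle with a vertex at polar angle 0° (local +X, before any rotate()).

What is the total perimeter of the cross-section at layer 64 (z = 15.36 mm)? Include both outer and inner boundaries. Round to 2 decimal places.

At z = 15.36 mm: the cylinder is not intersected at this z (z outside [0, 12]); the cube at (14, 11.5) (footprint 23×25) is included at this height (perimeter 96.00 mm); the cube at (16, 10.5) is not intersected at this z (z outside [2.5, 10]); Taking the union: only the 23×25 cube at (14, 11.5) is present, so the union is just that shape — boundary = 96.00 mm. Overall, the cross-section is a single solid region. Total boundary length (outer) = 96.00 mm.

96.00 mm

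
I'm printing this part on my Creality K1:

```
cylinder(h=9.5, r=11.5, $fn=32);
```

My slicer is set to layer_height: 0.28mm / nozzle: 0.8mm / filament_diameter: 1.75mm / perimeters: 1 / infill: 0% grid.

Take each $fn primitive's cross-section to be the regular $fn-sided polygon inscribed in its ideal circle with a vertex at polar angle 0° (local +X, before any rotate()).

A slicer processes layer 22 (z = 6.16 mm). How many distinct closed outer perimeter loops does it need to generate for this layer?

1

At z = 6.16 mm: the r=11.5 cylinder contributes a regular 32-gon of circumradius 11.5. The result has 1 disconnected region.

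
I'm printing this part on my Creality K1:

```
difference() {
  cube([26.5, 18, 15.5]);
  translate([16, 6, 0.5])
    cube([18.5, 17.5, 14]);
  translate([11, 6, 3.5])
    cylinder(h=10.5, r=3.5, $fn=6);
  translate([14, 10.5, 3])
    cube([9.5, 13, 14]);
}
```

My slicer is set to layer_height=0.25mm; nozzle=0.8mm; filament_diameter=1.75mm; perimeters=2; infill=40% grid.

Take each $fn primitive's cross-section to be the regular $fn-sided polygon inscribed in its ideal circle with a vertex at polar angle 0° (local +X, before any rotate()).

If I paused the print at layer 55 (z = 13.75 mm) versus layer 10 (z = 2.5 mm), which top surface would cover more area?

Layer 55 (z = 13.75): the cube (footprint 26.5×18) is included at this height (area 477.00 mm²); the 18.5×17.5 cube at (16, 6) contributes its full rectangle (area 323.75 mm²); the r=3.5 cylinder at (11, 6) contributes a regular 6-gon of circumradius 3.5 (area = (6/2)·3.500²·sin(360°/6) = 31.83 mm²); the 9.5×13 cube at (14, 10.5) contributes its full rectangle (area 123.50 mm²); Subtracting the remaining from the first: starting from the 26.5×18 cube (477.00 mm²), the 18.5×17.5 cube at (16, 6) partially overlaps it — only the 126.00 mm² overlap (of its 323.75 mm²) is removed, clipping the outline; the r=3.5 cylinder at (11, 6) lies wholly inside it (removes its full 31.83 mm² and its 21.00 mm outline becomes a hole wall); the 9.5×13 cube at (14, 10.5) partially overlaps it — only the 15.00 mm² overlap (of its 123.50 mm²) is removed, clipping the outline — area = 304.17 mm². So its area = 304.17 mm². Layer 10 (z = 2.5): the cube is present — its section is the full 26.5×18 rectangle (area 477.00 mm²); the 18.5×17.5 cube at (16, 6) contributes its full rectangle (area 323.75 mm²); the cylinder at (11, 6) does not reach this height (z outside [3.5, 14]); the cube at (14, 10.5) is not intersected at this z (z outside [3, 17]); After the difference (first − rest): starting from the 26.5×18 cube (477.00 mm²), the 18.5×17.5 cube at (16, 6) partially overlaps it — only the 126.00 mm² overlap (of its 323.75 mm²) is removed, clipping the outline — area = 351.00 mm². So its area = 351.00 mm². Layer 10 is larger (351.00 vs 304.17 mm²).

layer 10 (z = 2.5 mm)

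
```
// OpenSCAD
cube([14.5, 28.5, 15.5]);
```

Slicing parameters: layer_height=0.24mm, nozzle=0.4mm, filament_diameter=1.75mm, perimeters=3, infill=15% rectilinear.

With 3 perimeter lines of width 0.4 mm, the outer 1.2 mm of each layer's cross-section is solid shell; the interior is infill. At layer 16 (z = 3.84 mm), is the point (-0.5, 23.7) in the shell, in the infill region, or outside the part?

outside

At z = 3.84 mm: the cube is present — its section is the full 14.5×28.5 rectangle. Overall, the cross-section is a single solid region. The nearest boundary edge runs (0.00, 28.50)→(0.00, 0.00); distance from the point to it = 0.50 mm. The point is not inside any of the regions above, so it lies outside the cross-section (0.50 mm from the nearest boundary).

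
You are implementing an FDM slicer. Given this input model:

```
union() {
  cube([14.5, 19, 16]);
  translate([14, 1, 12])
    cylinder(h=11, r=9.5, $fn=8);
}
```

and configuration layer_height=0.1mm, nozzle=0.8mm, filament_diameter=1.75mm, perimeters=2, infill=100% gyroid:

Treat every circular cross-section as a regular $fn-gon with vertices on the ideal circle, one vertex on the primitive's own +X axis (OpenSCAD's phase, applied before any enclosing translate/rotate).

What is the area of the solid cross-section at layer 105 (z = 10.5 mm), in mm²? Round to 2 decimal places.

275.50 mm²

At z = 10.5 mm: the 14.5×19 cube contributes its full rectangle (area 275.50 mm²); the cylinder at (14, 1) is absent (z outside [12, 23]); Taking the union: only the 14.5×19 cube is present, so the union is just that shape — area = 275.50 mm². Overall, the cross-section is a single solid region. Net area = 275.50 mm².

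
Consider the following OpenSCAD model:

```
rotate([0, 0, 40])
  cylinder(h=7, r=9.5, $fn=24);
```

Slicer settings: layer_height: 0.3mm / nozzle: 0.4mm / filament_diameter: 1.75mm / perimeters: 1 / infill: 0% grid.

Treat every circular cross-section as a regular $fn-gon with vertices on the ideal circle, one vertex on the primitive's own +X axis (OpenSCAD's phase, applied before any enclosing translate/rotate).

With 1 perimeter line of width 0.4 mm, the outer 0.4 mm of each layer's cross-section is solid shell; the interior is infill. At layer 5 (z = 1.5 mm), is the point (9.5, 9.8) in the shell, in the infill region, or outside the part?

At z = 1.5 mm: the r=9.5 cylinder contributes a regular 24-gon of circumradius 9.5; (rotated 40° about Z; rotation is an isometry so areas/perimeters/island counts are preserved). Overall, the cross-section is a single solid region. Undo the 40° rotation: the query point maps to (13.577, 1.401) in the un-rotated model frame. The nearest boundary edge runs (9.50, 0.00)→(9.18, 2.46); distance from the point to it = 4.22 mm. The point is not inside any of the regions above, so it lies outside the cross-section (4.22 mm from the nearest boundary).

outside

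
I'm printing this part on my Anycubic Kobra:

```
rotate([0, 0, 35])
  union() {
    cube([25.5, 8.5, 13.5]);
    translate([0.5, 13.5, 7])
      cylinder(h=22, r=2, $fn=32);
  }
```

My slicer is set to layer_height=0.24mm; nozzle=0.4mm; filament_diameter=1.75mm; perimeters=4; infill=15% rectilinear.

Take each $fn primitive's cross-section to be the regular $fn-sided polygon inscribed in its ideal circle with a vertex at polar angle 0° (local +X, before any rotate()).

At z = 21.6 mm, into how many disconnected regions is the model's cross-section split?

1

At z = 21.6 mm: the cube is absent (z outside [0, 13.5]); the r=2 cylinder at (0.5, 13.5) contributes a regular 32-gon of circumradius 2; Combining (union): only the r=2 cylinder at (0.5, 13.5) is present, so the union is just that shape — 1 connected region; (whole slice rotated 35° about Z — lengths, areas and connectivity unchanged). The result has 1 disconnected region.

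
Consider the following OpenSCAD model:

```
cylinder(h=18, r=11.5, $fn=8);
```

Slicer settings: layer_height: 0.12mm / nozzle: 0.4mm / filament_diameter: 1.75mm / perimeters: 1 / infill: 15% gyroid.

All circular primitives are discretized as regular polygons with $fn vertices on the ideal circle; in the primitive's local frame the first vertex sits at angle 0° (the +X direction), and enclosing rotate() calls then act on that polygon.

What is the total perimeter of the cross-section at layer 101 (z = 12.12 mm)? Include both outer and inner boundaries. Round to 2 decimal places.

At z = 12.12 mm: the cylinder: section is a regular 8-gon, circumradius r=11.5 (perimeter = 2·8·11.500·sin(180°/8) = 70.41 mm). Overall, the cross-section is a single solid region. Total boundary length (outer) = 70.41 mm.

70.41 mm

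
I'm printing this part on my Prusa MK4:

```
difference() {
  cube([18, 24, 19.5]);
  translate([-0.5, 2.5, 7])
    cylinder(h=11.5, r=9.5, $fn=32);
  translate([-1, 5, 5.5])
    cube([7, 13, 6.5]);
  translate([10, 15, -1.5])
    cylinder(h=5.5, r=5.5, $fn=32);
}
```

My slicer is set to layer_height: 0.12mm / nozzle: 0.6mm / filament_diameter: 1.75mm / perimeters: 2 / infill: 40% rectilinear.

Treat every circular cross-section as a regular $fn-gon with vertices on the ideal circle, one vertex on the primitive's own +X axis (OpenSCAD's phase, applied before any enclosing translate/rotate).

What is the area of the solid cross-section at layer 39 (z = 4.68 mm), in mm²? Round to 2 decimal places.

432.00 mm²

At z = 4.68 mm: the cube (footprint 18×24) is included at this height (area 432.00 mm²); the cylinder at (-0.5, 2.5) does not reach this height (z outside [7, 18.5]); the cube at (-1, 5) is not intersected at this z (z outside [5.5, 12]); the cylinder at (10, 15) is not intersected at this z (z outside [-1.5, 4]); Taking the first minus the rest: none of the subtracted shapes is present at this height, so the 18×24 cube is unchanged — area = 432.00 mm². Overall, the cross-section is a single solid region. Net area = 432.00 mm².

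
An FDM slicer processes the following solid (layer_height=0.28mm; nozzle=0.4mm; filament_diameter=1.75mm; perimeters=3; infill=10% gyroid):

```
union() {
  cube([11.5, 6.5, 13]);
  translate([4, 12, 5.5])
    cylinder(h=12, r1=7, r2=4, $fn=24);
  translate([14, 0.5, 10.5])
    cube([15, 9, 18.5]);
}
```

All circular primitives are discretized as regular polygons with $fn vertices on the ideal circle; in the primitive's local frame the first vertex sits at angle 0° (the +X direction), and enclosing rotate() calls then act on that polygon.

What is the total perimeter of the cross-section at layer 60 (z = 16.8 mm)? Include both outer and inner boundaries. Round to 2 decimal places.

At z = 16.8 mm: the cube is not intersected at this z (z outside [0, 13]); the cone at (4, 12) (r1=7→r2=4) has section circumradius 4.175 here — a regular 24-gon (perimeter = 2·24·4.175·sin(180°/24) = 26.16 mm); the 15×9 cube at (14, 0.5) contributes its full rectangle (perimeter 48.00 mm); Combining (union): the 2 present regions are separate (no shared area or edge), so areas and boundary lengths simply add and each stays a separate island — boundary = 74.16 mm. Overall, the cross-section has 2 separate islands. Total boundary length (outer) = 74.16 mm.

74.16 mm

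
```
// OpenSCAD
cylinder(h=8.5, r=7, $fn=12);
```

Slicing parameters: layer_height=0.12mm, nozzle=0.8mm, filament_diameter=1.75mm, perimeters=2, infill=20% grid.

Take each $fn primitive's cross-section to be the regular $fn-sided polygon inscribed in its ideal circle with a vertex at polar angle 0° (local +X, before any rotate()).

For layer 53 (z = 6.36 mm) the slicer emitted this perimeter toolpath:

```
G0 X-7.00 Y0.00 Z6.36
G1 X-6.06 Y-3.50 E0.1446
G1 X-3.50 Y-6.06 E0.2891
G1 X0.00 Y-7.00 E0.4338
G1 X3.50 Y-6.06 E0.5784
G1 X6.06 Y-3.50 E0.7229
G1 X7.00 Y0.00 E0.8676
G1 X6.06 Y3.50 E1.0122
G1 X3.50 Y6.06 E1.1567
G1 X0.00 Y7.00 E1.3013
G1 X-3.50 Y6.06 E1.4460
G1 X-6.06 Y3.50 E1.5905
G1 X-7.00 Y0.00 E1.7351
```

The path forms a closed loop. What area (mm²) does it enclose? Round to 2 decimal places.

Apply the shoelace formula to the sequence of (X, Y) vertices; enclosed area = 146.95 mm².

146.95 mm²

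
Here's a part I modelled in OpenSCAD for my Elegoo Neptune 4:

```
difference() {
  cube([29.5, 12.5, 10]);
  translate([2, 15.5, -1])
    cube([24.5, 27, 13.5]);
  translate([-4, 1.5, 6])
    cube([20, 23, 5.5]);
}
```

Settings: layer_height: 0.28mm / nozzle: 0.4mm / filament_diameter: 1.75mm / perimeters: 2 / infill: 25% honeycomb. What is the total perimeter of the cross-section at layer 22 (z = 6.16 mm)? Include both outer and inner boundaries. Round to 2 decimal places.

84.00 mm

At z = 6.16 mm: the 29.5×12.5 cube contributes its full rectangle (perimeter 84.00 mm); the cube at (2, 15.5) (footprint 24.5×27) is included at this height (perimeter 103.00 mm); the cube at (-4, 1.5) (footprint 20×23) is included at this height (perimeter 86.00 mm); Subtracting the remaining from the first: starting from the 29.5×12.5 cube, the 24.5×27 cube at (2, 15.5) misses the remaining region (no effect); the 20×23 cube at (-4, 1.5) partially overlaps it — only the 176.00 mm² overlap (of its 460.00 mm²) is removed, clipping the outline — boundary = 84.00 mm. Overall, the cross-section is a single solid region. Total boundary length (outer) = 84.00 mm.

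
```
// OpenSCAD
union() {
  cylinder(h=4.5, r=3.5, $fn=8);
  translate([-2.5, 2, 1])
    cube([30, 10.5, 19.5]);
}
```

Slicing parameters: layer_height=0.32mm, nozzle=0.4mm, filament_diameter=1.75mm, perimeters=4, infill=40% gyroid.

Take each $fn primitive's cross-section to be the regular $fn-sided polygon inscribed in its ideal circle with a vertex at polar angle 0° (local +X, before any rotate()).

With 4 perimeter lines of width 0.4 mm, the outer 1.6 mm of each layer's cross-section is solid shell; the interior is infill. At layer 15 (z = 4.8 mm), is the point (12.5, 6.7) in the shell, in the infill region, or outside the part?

infill

At z = 4.8 mm: the cylinder is not intersected at this z (z outside [0, 4.5]); the 30×10.5 cube at (-2.5, 2) contributes its full rectangle; Combining (union): only the 30×10.5 cube at (-2.5, 2) is present, so the union is just that shape — 1 connected region. Overall, the cross-section is a single solid region. The nearest boundary edge runs (-2.50, 2.00)→(27.50, 2.00); distance from the point to it = 4.70 mm. The point is inside the cross-section and 4.70 mm from the nearest boundary — more than the 1.6 mm shell width (4 × 0.4), so it's in the infill interior.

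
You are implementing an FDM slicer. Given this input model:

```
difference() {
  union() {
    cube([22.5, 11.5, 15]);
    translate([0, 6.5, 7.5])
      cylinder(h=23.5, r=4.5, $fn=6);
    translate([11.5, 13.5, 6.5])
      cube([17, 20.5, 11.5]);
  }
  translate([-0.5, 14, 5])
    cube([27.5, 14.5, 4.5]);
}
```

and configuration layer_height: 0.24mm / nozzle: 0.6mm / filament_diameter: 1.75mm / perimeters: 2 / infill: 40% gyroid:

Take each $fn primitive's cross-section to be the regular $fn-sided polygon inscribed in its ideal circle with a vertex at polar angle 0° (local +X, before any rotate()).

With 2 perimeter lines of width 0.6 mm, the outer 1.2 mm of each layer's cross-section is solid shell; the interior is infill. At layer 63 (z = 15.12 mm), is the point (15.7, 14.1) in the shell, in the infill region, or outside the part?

At z = 15.12 mm: the cube is absent (z outside [0, 15]); the r=4.5 cylinder at (0, 6.5) gives a regular 6-gon of circumradius 4.5 (constant along its height); the cube at (11.5, 13.5) is present — its section is the full 17×20.5 rectangle; Taking the union: the 2 present regions are separate (no shared area or edge), so areas and boundary lengths simply add and each stays a separate island — 2 connected regions; the cube at (-0.5, 14) does not reach this height (z outside [5, 9.5]); Taking the first minus the rest: none of the subtracted shapes is present at this height, so the result so far is unchanged — 2 connected regions. Overall, the cross-section has 2 separate islands. The nearest boundary edge runs (28.50, 13.50)→(11.50, 13.50); distance from the point to it = 0.60 mm. (Shell/infill is judged within the island containing the point — the largest one.) The point is inside the cross-section, 0.60 mm from the nearest boundary — within the 1.2 mm shell band (2 × 0.6).

shell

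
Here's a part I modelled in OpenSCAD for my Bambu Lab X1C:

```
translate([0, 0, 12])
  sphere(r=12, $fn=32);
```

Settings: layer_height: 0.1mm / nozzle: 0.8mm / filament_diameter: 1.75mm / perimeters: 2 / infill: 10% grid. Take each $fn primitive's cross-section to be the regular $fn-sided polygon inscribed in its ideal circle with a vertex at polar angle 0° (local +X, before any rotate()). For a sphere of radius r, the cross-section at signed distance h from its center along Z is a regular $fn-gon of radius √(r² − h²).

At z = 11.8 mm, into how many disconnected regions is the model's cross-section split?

1

At z = 11.8 mm: the r=12 sphere contributes a regular 32-gon of circumradius √(12²−0.2²) = 11.998. The result has 1 disconnected region.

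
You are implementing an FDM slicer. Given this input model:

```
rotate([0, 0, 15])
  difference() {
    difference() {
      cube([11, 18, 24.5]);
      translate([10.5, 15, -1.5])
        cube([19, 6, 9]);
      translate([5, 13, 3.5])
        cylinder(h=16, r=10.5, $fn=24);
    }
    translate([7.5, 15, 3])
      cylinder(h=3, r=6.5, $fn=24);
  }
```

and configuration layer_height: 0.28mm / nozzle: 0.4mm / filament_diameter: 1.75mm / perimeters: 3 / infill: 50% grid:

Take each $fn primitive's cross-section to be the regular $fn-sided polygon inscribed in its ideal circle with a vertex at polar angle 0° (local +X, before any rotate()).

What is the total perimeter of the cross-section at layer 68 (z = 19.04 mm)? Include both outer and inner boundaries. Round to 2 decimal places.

At z = 19.04 mm: the cube (footprint 11×18) is included at this height (perimeter 58.00 mm); the cube at (10.5, 15) does not reach this height (z outside [-1.5, 7.5]); the r=10.5 cylinder at (5, 13) contributes a regular 24-gon of circumradius 10.5 (perimeter = 2·24·10.500·sin(180°/24) = 65.79 mm); Taking the first minus the rest: starting from the 11×18 cube, the r=10.5 cylinder at (5, 13) partially overlaps it — only the 164.13 mm² overlap (of its 342.42 mm²) is removed, clipping the outline — boundary = 30.92 mm; the cylinder at (7.5, 15) is absent (z outside [3, 6]); Taking the first minus the rest: none of the subtracted shapes is present at this height, so the result so far is unchanged — boundary = 30.92 mm; (rotated 15° about Z; rotation is an isometry so areas/perimeters/island counts are preserved). Overall, the cross-section is a single solid region. Total boundary length (outer) = 30.92 mm.

30.92 mm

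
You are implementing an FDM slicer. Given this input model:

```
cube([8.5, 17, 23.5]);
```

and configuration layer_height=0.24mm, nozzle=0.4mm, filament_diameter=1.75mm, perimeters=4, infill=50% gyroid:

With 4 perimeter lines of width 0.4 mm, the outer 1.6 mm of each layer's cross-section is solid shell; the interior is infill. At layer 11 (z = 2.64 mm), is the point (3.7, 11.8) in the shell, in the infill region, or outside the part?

infill

At z = 2.64 mm: the 8.5×17 cube contributes its full rectangle. Overall, the cross-section is a single solid region. The nearest boundary edge runs (0.00, 17.00)→(0.00, 0.00); distance from the point to it = 3.70 mm. The point is inside the cross-section and 3.70 mm from the nearest boundary — more than the 1.6 mm shell width (4 × 0.4), so it's in the infill interior.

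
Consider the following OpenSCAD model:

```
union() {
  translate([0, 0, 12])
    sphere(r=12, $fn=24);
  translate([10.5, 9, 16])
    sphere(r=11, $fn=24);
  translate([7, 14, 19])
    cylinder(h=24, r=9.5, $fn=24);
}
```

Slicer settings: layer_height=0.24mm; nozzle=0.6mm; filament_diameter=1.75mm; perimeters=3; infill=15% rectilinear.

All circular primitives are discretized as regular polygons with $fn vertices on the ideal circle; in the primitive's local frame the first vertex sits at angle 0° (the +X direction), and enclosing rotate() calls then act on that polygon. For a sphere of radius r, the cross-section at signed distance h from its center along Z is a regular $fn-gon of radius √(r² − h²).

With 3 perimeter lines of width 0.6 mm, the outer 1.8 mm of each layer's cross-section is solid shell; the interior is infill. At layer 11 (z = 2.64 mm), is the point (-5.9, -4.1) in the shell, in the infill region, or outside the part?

At z = 2.64 mm: the sphere: section is a regular 24-gon, circumradius = √(r²−h²) = √(12²−9.36²) = 7.509; the sphere at (10.5, 9) is not intersected at this z (|z−center|=13.360 > r=11); the cylinder at (7, 14) does not reach this height (z outside [19, 43]); Taking the union: only the r=12 sphere is present, so the union is just that shape — 1 connected region. Overall, the cross-section is a single solid region. The nearest boundary edge runs (-6.50, -3.75)→(-5.31, -5.31); distance from the point to it = 0.27 mm. The point is inside the cross-section, 0.27 mm from the nearest boundary — within the 1.8 mm shell band (3 × 0.6).

shell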